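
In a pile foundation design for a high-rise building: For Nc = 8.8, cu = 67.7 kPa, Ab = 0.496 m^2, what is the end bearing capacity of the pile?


Using Qb = Nc * cu * Ab
Qb = 8.8 * 67.7 * 0.496
Qb = 295.5 kN


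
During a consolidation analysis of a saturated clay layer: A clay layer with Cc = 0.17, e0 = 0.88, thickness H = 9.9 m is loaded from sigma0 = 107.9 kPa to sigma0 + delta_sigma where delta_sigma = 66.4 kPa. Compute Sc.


Using Sc = Cc * H / (1 + e0) * log10((sigma0 + delta_sigma) / sigma0)
Stress ratio = (107.9 + 66.4) / 107.9 = 1.61538
log10(1.61538) = 0.208276
Cc * H / (1 + e0) = 0.17 * 9.9 / (1 + 0.88) = 0.895213
Sc = 0.895213 * 0.208276
Sc = 0.1865 m


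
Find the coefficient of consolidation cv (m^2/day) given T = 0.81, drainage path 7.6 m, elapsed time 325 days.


Result: 0.14396 m^2/day

Derivation:
Using cv = T * H_dr^2 / t
H_dr^2 = 7.6^2 = 57.76
cv = 0.81 * 57.76 / 325
cv = 0.14396 m^2/day


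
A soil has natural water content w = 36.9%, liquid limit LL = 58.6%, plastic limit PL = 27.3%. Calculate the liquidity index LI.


First compute the plasticity index:
PI = LL - PL = 58.6 - 27.3 = 31.3
Then compute the liquidity index:
LI = (w - PL) / PI
LI = (36.9 - 27.3) / 31.3
LI = 0.307


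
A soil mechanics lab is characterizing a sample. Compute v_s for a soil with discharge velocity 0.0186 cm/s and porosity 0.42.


Using v_s = v_d / n
v_s = 0.0186 / 0.42
v_s = 0.04429 cm/s


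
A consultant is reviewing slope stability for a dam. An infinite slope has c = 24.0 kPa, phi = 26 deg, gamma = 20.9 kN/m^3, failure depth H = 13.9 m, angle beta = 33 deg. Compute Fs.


Result: 0.932

Derivation:
Using Fs = c / (gamma*H*sin(beta)*cos(beta)) + tan(phi)/tan(beta)
Cohesion contribution = 24.0 / (20.9*13.9*sin(33)*cos(33))
Cohesion contribution = 0.180863
Friction contribution = tan(26)/tan(33) = 0.751042
Fs = 0.180863 + 0.751042
Fs = 0.932


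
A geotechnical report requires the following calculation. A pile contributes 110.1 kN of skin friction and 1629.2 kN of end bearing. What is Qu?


Result: 1739.3 kN

Derivation:
Using Qu = Qf + Qb
Qu = 110.1 + 1629.2
Qu = 1739.3 kN


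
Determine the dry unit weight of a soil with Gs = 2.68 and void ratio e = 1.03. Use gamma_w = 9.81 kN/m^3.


Using gamma_d = Gs * gamma_w / (1 + e)
gamma_d = 2.68 * 9.81 / (1 + 1.03)
gamma_d = 2.68 * 9.81 / 2.03
gamma_d = 12.951 kN/m^3


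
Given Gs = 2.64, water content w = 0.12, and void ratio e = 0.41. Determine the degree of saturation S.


Using S = Gs * w / e
S = 2.64 * 0.12 / 0.41
S = 0.7727


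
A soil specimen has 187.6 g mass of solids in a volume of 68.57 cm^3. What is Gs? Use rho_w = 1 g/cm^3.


Using Gs = m_s / (V_s * rho_w)
Since rho_w = 1 g/cm^3:
Gs = 187.6 / 68.57
Gs = 2.736


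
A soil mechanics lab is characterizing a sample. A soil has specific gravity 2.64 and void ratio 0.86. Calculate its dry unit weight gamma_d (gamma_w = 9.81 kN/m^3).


Using gamma_d = Gs * gamma_w / (1 + e)
gamma_d = 2.64 * 9.81 / (1 + 0.86)
gamma_d = 2.64 * 9.81 / 1.86
gamma_d = 13.924 kN/m^3


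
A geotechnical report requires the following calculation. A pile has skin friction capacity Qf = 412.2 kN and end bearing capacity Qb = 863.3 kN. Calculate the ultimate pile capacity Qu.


Result: 1275.5 kN

Derivation:
Using Qu = Qf + Qb
Qu = 412.2 + 863.3
Qu = 1275.5 kN


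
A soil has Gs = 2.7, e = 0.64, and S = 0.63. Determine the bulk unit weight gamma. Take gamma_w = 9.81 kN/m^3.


Result: 18.562 kN/m^3

Derivation:
Using gamma = gamma_w * (Gs + S*e) / (1 + e)
Numerator: Gs + S*e = 2.7 + 0.63*0.64 = 3.1032
Denominator: 1 + e = 1 + 0.64 = 1.64
gamma = 9.81 * 3.1032 / 1.64
gamma = 18.562 kN/m^3


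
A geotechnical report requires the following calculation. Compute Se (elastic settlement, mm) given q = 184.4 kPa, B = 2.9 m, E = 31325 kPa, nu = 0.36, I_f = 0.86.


Result: 12.779 mm

Derivation:
Using Se = q * B * (1 - nu^2) * I_f / E
1 - nu^2 = 1 - 0.36^2 = 0.8704
Se = 184.4 * 2.9 * 0.8704 * 0.86 / 31325
Se = 0.012779 m
Convert to mm: Se = 0.012779 * 1000 = 12.779 mm


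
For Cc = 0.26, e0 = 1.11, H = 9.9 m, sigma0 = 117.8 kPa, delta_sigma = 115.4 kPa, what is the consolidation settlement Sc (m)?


Using Sc = Cc * H / (1 + e0) * log10((sigma0 + delta_sigma) / sigma0)
Stress ratio = (117.8 + 115.4) / 117.8 = 1.97963
log10(1.97963) = 0.296583
Cc * H / (1 + e0) = 0.26 * 9.9 / (1 + 1.11) = 1.21991
Sc = 1.21991 * 0.296583
Sc = 0.3618 m


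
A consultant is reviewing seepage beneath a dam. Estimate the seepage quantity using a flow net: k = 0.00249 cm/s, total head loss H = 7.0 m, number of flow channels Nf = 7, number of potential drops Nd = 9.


Convert k to m/s for unit consistency with H:
k = 0.00249 cm/s = 0.00249 / 100 m/s = 2.49e-05 m/s
Using q = k * H * Nf / Nd
Nf / Nd = 7 / 9 = 0.7778
q = 2.49e-05 * 7.0 * 0.7778
q = 0.0001356 m^3/s per m


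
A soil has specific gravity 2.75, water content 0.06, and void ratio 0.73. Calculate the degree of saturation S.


Using S = Gs * w / e
S = 2.75 * 0.06 / 0.73
S = 0.226


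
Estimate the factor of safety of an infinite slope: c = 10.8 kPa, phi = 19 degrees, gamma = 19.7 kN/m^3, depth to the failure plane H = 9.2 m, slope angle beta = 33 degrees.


Result: 0.661

Derivation:
Using Fs = c / (gamma*H*sin(beta)*cos(beta)) + tan(phi)/tan(beta)
Cohesion contribution = 10.8 / (19.7*9.2*sin(33)*cos(33))
Cohesion contribution = 0.130458
Friction contribution = tan(19)/tan(33) = 0.530218
Fs = 0.130458 + 0.530218
Fs = 0.661


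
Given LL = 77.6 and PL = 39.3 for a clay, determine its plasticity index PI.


Using PI = LL - PL
PI = 77.6 - 39.3
PI = 38.3


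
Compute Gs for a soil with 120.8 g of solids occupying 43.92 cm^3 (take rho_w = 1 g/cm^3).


Result: 2.75

Derivation:
Using Gs = m_s / (V_s * rho_w)
Since rho_w = 1 g/cm^3:
Gs = 120.8 / 43.92
Gs = 2.75


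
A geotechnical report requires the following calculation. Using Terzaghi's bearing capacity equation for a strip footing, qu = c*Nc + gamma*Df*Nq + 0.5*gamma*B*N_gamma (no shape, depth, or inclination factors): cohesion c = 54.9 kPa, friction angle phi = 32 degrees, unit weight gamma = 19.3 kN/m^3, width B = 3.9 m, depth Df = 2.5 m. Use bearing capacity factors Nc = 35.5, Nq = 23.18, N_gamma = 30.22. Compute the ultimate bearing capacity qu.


Compute qu = c*Nc + gamma*Df*Nq + 0.5*gamma*B*N_gamma
Term 1: 54.9 * 35.5 = 1948.95
Term 2: 19.3 * 2.5 * 23.18 = 1118.435
Term 3: 0.5 * 19.3 * 3.9 * 30.22 = 1137.3297
qu = 1948.95 + 1118.435 + 1137.3297
qu = 4204.71 kPa


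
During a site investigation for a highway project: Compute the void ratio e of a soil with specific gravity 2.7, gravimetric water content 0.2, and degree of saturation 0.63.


Using the relation e = Gs * w / S
e = 2.7 * 0.2 / 0.63
e = 0.8571


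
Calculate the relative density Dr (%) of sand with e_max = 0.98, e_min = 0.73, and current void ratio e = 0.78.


Using Dr = (e_max - e) / (e_max - e_min) * 100
e_max - e = 0.98 - 0.78 = 0.2
e_max - e_min = 0.98 - 0.73 = 0.25
Dr = 0.2 / 0.25 * 100
Dr = 80.0 %


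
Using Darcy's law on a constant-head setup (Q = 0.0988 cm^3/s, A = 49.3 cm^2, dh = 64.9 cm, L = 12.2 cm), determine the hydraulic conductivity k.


Result: 0.000377 cm/s

Derivation:
Compute hydraulic gradient:
i = dh / L = 64.9 / 12.2 = 5.31967
Then apply Darcy's law:
k = Q / (A * i)
k = 0.0988 / (49.3 * 5.31967)
k = 0.0988 / 262.26
k = 0.000377 cm/s


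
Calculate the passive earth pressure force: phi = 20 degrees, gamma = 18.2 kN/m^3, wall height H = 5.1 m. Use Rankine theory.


Compute passive earth pressure coefficient:
Kp = tan^2(45 + phi/2) = tan^2(55.0) = 2.039607
Compute passive force:
Pp = 0.5 * Kp * gamma * H^2
Pp = 0.5 * 2.039607 * 18.2 * 5.1^2
Pp = 482.76 kN/m


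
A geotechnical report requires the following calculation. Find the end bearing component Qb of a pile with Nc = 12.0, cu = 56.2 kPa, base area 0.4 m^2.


Result: 269.76 kN

Derivation:
Using Qb = Nc * cu * Ab
Qb = 12.0 * 56.2 * 0.4
Qb = 269.76 kN


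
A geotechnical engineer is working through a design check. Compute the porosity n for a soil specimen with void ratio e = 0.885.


Using the relation n = e / (1 + e)
n = 0.885 / (1 + 0.885)
n = 0.885 / 1.885
n = 0.4695


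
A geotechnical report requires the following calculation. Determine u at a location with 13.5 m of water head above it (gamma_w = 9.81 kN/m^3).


Using u = gamma_w * h_w
u = 9.81 * 13.5
u = 132.44 kPa


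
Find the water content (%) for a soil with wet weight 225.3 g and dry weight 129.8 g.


Using w = (m_wet - m_dry) / m_dry * 100
m_wet - m_dry = 225.3 - 129.8 = 95.5 g
w = 95.5 / 129.8 * 100
w = 73.57 %


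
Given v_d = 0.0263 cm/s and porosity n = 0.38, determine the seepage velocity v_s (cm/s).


Result: 0.06921 cm/s

Derivation:
Using v_s = v_d / n
v_s = 0.0263 / 0.38
v_s = 0.06921 cm/s


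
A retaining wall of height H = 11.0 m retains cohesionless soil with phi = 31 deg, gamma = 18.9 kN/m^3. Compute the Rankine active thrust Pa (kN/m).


Compute active earth pressure coefficient:
Ka = tan^2(45 - phi/2) = tan^2(29.5) = 0.320099
Compute active force:
Pa = 0.5 * Ka * gamma * H^2
Pa = 0.5 * 0.320099 * 18.9 * 11.0^2
Pa = 366.02 kN/m


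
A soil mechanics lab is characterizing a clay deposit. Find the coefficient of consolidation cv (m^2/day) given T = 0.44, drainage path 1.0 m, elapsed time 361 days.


Result: 0.00122 m^2/day

Derivation:
Using cv = T * H_dr^2 / t
H_dr^2 = 1.0^2 = 1.0
cv = 0.44 * 1.0 / 361
cv = 0.00122 m^2/day


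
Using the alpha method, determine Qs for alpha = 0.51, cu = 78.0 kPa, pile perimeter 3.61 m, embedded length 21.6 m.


Using Qs = alpha * cu * perimeter * L
Qs = 0.51 * 78.0 * 3.61 * 21.6
Qs = 3101.89 kN


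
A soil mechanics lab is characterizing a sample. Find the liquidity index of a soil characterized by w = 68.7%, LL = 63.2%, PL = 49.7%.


Result: 1.407

Derivation:
First compute the plasticity index:
PI = LL - PL = 63.2 - 49.7 = 13.5
Then compute the liquidity index:
LI = (w - PL) / PI
LI = (68.7 - 49.7) / 13.5
LI = 1.407


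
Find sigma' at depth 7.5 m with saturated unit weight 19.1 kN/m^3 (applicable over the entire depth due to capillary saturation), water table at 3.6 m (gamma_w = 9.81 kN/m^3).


Result: 104.99 kPa

Derivation:
Total stress = gamma_sat * depth
sigma = 19.1 * 7.5 = 143.25 kPa
Pore water pressure u = gamma_w * (depth - d_wt)
u = 9.81 * (7.5 - 3.6) = 38.259 kPa
Effective stress = sigma - u
sigma' = 143.25 - 38.259 = 104.99 kPa


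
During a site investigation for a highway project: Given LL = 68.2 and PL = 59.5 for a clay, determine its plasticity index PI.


Using PI = LL - PL
PI = 68.2 - 59.5
PI = 8.7


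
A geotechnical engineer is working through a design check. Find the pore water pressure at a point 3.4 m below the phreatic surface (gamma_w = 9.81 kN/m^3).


Result: 33.35 kPa

Derivation:
Using u = gamma_w * h_w
u = 9.81 * 3.4
u = 33.35 kPa


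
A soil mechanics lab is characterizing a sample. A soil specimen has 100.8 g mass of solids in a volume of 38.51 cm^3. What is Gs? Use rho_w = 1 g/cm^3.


Using Gs = m_s / (V_s * rho_w)
Since rho_w = 1 g/cm^3:
Gs = 100.8 / 38.51
Gs = 2.618


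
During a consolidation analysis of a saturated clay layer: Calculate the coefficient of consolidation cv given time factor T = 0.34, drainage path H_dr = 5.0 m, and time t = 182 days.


Using cv = T * H_dr^2 / t
H_dr^2 = 5.0^2 = 25.0
cv = 0.34 * 25.0 / 182
cv = 0.0467 m^2/day


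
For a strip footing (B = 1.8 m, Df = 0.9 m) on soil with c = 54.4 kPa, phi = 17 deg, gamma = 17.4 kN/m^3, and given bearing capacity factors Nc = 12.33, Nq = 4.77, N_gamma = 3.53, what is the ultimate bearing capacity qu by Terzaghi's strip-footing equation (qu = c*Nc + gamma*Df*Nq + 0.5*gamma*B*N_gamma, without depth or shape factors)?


Compute qu = c*Nc + gamma*Df*Nq + 0.5*gamma*B*N_gamma
Term 1: 54.4 * 12.33 = 670.752
Term 2: 17.4 * 0.9 * 4.77 = 74.6982
Term 3: 0.5 * 17.4 * 1.8 * 3.53 = 55.2798
qu = 670.752 + 74.6982 + 55.2798
qu = 800.73 kPa


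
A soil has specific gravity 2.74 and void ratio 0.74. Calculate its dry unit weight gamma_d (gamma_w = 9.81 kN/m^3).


Using gamma_d = Gs * gamma_w / (1 + e)
gamma_d = 2.74 * 9.81 / (1 + 0.74)
gamma_d = 2.74 * 9.81 / 1.74
gamma_d = 15.448 kN/m^3


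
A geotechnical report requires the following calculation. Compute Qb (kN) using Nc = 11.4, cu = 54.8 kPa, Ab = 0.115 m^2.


Using Qb = Nc * cu * Ab
Qb = 11.4 * 54.8 * 0.115
Qb = 71.84 kN


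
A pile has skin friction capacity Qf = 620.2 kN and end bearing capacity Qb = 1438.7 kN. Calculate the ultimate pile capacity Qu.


Using Qu = Qf + Qb
Qu = 620.2 + 1438.7
Qu = 2058.9 kN


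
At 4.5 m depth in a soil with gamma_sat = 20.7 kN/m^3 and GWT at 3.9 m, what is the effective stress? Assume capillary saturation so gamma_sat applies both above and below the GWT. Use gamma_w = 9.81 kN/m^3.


Total stress = gamma_sat * depth
sigma = 20.7 * 4.5 = 93.15 kPa
Pore water pressure u = gamma_w * (depth - d_wt)
u = 9.81 * (4.5 - 3.9) = 5.886 kPa
Effective stress = sigma - u
sigma' = 93.15 - 5.886 = 87.26 kPa


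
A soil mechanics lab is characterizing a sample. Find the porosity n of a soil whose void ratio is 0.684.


Using the relation n = e / (1 + e)
n = 0.684 / (1 + 0.684)
n = 0.684 / 1.684
n = 0.4062


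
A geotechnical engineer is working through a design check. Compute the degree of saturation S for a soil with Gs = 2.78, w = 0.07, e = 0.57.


Result: 0.3414

Derivation:
Using S = Gs * w / e
S = 2.78 * 0.07 / 0.57
S = 0.3414


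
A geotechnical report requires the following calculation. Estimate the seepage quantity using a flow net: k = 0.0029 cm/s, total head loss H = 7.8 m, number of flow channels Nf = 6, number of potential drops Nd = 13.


Result: 0.0001044 m^3/s per m

Derivation:
Convert k to m/s for unit consistency with H:
k = 0.0029 cm/s = 0.0029 / 100 m/s = 2.9e-05 m/s
Using q = k * H * Nf / Nd
Nf / Nd = 6 / 13 = 0.4615
q = 2.9e-05 * 7.8 * 0.4615
q = 0.0001044 m^3/s per m


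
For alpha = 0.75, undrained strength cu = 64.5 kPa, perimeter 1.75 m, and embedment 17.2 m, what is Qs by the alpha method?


Result: 1456.09 kN

Derivation:
Using Qs = alpha * cu * perimeter * L
Qs = 0.75 * 64.5 * 1.75 * 17.2
Qs = 1456.09 kN


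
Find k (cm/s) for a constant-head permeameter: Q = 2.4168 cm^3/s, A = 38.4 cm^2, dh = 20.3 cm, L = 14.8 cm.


Result: 0.045885 cm/s

Derivation:
Compute hydraulic gradient:
i = dh / L = 20.3 / 14.8 = 1.37162
Then apply Darcy's law:
k = Q / (A * i)
k = 2.4168 / (38.4 * 1.37162)
k = 2.4168 / 52.6703
k = 0.045885 cm/s


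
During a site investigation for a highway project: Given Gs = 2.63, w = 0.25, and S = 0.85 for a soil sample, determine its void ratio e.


Using the relation e = Gs * w / S
e = 2.63 * 0.25 / 0.85
e = 0.7735


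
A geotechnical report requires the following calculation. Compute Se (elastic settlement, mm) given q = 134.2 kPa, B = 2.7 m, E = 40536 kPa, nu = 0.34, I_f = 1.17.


Using Se = q * B * (1 - nu^2) * I_f / E
1 - nu^2 = 1 - 0.34^2 = 0.8844
Se = 134.2 * 2.7 * 0.8844 * 1.17 / 40536
Se = 0.009249 m
Convert to mm: Se = 0.009249 * 1000 = 9.249 mm


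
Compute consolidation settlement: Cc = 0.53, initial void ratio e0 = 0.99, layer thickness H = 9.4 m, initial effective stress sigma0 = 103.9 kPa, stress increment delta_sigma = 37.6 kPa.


Using Sc = Cc * H / (1 + e0) * log10((sigma0 + delta_sigma) / sigma0)
Stress ratio = (103.9 + 37.6) / 103.9 = 1.36189
log10(1.36189) = 0.134141
Cc * H / (1 + e0) = 0.53 * 9.4 / (1 + 0.99) = 2.50352
Sc = 2.50352 * 0.134141
Sc = 0.3358 m


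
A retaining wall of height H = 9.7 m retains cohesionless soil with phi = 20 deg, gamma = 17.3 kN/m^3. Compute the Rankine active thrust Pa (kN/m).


Compute active earth pressure coefficient:
Ka = tan^2(45 - phi/2) = tan^2(35.0) = 0.490291
Compute active force:
Pa = 0.5 * Ka * gamma * H^2
Pa = 0.5 * 0.490291 * 17.3 * 9.7^2
Pa = 399.04 kN/m


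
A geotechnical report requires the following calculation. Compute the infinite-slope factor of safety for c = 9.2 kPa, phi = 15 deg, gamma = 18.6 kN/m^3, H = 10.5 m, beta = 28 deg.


Result: 0.618

Derivation:
Using Fs = c / (gamma*H*sin(beta)*cos(beta)) + tan(phi)/tan(beta)
Cohesion contribution = 9.2 / (18.6*10.5*sin(28)*cos(28))
Cohesion contribution = 0.113643
Friction contribution = tan(15)/tan(28) = 0.503939
Fs = 0.113643 + 0.503939
Fs = 0.618


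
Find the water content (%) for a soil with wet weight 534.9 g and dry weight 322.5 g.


Using w = (m_wet - m_dry) / m_dry * 100
m_wet - m_dry = 534.9 - 322.5 = 212.4 g
w = 212.4 / 322.5 * 100
w = 65.86 %


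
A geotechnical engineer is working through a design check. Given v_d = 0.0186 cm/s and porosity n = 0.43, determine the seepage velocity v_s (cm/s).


Result: 0.04326 cm/s

Derivation:
Using v_s = v_d / n
v_s = 0.0186 / 0.43
v_s = 0.04326 cm/s


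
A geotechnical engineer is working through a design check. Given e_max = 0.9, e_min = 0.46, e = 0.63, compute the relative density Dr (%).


Using Dr = (e_max - e) / (e_max - e_min) * 100
e_max - e = 0.9 - 0.63 = 0.27
e_max - e_min = 0.9 - 0.46 = 0.44
Dr = 0.27 / 0.44 * 100
Dr = 61.36 %


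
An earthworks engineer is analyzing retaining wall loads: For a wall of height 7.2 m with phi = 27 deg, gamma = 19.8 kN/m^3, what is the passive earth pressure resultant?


Compute passive earth pressure coefficient:
Kp = tan^2(45 + phi/2) = tan^2(58.5) = 2.66294
Compute passive force:
Pp = 0.5 * Kp * gamma * H^2
Pp = 0.5 * 2.66294 * 19.8 * 7.2^2
Pp = 1366.66 kN/m


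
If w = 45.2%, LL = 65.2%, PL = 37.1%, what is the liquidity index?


Result: 0.288

Derivation:
First compute the plasticity index:
PI = LL - PL = 65.2 - 37.1 = 28.1
Then compute the liquidity index:
LI = (w - PL) / PI
LI = (45.2 - 37.1) / 28.1
LI = 0.288


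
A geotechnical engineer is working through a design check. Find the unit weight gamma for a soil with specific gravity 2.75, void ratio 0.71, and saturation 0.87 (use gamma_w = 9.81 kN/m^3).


Result: 19.32 kN/m^3

Derivation:
Using gamma = gamma_w * (Gs + S*e) / (1 + e)
Numerator: Gs + S*e = 2.75 + 0.87*0.71 = 3.3677
Denominator: 1 + e = 1 + 0.71 = 1.71
gamma = 9.81 * 3.3677 / 1.71
gamma = 19.32 kN/m^3


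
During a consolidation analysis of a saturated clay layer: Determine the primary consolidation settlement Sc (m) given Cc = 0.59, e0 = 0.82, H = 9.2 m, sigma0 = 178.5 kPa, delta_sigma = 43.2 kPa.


Result: 0.2807 m

Derivation:
Using Sc = Cc * H / (1 + e0) * log10((sigma0 + delta_sigma) / sigma0)
Stress ratio = (178.5 + 43.2) / 178.5 = 1.24202
log10(1.24202) = 0.0941275
Cc * H / (1 + e0) = 0.59 * 9.2 / (1 + 0.82) = 2.98242
Sc = 2.98242 * 0.0941275
Sc = 0.2807 m


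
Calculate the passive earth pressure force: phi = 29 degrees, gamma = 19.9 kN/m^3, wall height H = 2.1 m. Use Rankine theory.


Compute passive earth pressure coefficient:
Kp = tan^2(45 + phi/2) = tan^2(59.5) = 2.88206
Compute passive force:
Pp = 0.5 * Kp * gamma * H^2
Pp = 0.5 * 2.88206 * 19.9 * 2.1^2
Pp = 126.46 kN/m


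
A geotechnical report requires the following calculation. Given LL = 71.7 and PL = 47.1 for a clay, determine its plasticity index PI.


Using PI = LL - PL
PI = 71.7 - 47.1
PI = 24.6


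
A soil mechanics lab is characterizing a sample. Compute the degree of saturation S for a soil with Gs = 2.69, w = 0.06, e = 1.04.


Using S = Gs * w / e
S = 2.69 * 0.06 / 1.04
S = 0.1552


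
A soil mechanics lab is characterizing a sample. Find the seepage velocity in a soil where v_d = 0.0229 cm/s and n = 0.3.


Result: 0.07633 cm/s

Derivation:
Using v_s = v_d / n
v_s = 0.0229 / 0.3
v_s = 0.07633 cm/s


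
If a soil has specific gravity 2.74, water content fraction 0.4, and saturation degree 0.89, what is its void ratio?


Result: 1.2315

Derivation:
Using the relation e = Gs * w / S
e = 2.74 * 0.4 / 0.89
e = 1.2315


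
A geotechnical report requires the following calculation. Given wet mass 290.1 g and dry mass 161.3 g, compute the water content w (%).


Using w = (m_wet - m_dry) / m_dry * 100
m_wet - m_dry = 290.1 - 161.3 = 128.8 g
w = 128.8 / 161.3 * 100
w = 79.85 %


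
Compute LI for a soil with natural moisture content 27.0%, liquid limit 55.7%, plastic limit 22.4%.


First compute the plasticity index:
PI = LL - PL = 55.7 - 22.4 = 33.3
Then compute the liquidity index:
LI = (w - PL) / PI
LI = (27.0 - 22.4) / 33.3
LI = 0.138


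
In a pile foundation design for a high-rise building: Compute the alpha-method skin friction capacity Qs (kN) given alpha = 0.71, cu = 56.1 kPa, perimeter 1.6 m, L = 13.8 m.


Using Qs = alpha * cu * perimeter * L
Qs = 0.71 * 56.1 * 1.6 * 13.8
Qs = 879.47 kN


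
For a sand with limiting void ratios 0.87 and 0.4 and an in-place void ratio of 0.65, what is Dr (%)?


Result: 46.81 %

Derivation:
Using Dr = (e_max - e) / (e_max - e_min) * 100
e_max - e = 0.87 - 0.65 = 0.22
e_max - e_min = 0.87 - 0.4 = 0.47
Dr = 0.22 / 0.47 * 100
Dr = 46.81 %


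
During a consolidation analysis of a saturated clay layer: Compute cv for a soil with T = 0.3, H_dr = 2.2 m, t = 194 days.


Using cv = T * H_dr^2 / t
H_dr^2 = 2.2^2 = 4.84
cv = 0.3 * 4.84 / 194
cv = 0.00748 m^2/day


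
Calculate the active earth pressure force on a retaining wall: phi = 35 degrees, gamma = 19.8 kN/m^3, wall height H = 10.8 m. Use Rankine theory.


Compute active earth pressure coefficient:
Ka = tan^2(45 - phi/2) = tan^2(27.5) = 0.27099
Compute active force:
Pa = 0.5 * Ka * gamma * H^2
Pa = 0.5 * 0.27099 * 19.8 * 10.8^2
Pa = 312.92 kN/m


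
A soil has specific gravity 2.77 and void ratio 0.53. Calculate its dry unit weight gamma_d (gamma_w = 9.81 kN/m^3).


Result: 17.761 kN/m^3

Derivation:
Using gamma_d = Gs * gamma_w / (1 + e)
gamma_d = 2.77 * 9.81 / (1 + 0.53)
gamma_d = 2.77 * 9.81 / 1.53
gamma_d = 17.761 kN/m^3


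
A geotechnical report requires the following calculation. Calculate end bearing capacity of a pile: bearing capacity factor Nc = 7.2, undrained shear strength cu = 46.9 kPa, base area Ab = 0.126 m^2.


Using Qb = Nc * cu * Ab
Qb = 7.2 * 46.9 * 0.126
Qb = 42.55 kN


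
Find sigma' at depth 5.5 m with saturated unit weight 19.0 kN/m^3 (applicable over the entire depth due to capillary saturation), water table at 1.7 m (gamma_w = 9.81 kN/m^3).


Result: 67.22 kPa

Derivation:
Total stress = gamma_sat * depth
sigma = 19.0 * 5.5 = 104.5 kPa
Pore water pressure u = gamma_w * (depth - d_wt)
u = 9.81 * (5.5 - 1.7) = 37.278 kPa
Effective stress = sigma - u
sigma' = 104.5 - 37.278 = 67.22 kPa


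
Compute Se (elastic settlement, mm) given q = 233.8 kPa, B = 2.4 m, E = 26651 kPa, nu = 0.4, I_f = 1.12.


Using Se = q * B * (1 - nu^2) * I_f / E
1 - nu^2 = 1 - 0.4^2 = 0.84
Se = 233.8 * 2.4 * 0.84 * 1.12 / 26651
Se = 0.019808 m
Convert to mm: Se = 0.019808 * 1000 = 19.808 mm


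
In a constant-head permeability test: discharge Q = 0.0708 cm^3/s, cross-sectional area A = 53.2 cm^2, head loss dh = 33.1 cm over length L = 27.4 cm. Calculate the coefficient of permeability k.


Compute hydraulic gradient:
i = dh / L = 33.1 / 27.4 = 1.20803
Then apply Darcy's law:
k = Q / (A * i)
k = 0.0708 / (53.2 * 1.20803)
k = 0.0708 / 64.2672
k = 0.001102 cm/s


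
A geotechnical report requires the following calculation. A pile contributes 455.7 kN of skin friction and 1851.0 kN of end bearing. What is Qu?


Using Qu = Qf + Qb
Qu = 455.7 + 1851.0
Qu = 2306.7 kN


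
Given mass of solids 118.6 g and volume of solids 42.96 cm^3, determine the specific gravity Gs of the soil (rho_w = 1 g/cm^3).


Result: 2.761

Derivation:
Using Gs = m_s / (V_s * rho_w)
Since rho_w = 1 g/cm^3:
Gs = 118.6 / 42.96
Gs = 2.761


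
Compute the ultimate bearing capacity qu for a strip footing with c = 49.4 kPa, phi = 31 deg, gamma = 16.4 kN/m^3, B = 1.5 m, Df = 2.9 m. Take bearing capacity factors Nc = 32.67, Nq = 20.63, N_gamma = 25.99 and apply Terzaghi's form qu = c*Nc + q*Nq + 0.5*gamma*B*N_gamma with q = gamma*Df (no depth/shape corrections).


Result: 2914.74 kPa

Derivation:
Compute qu = c*Nc + gamma*Df*Nq + 0.5*gamma*B*N_gamma
Term 1: 49.4 * 32.67 = 1613.898
Term 2: 16.4 * 2.9 * 20.63 = 981.1628
Term 3: 0.5 * 16.4 * 1.5 * 25.99 = 319.677
qu = 1613.898 + 981.1628 + 319.677
qu = 2914.74 kPa


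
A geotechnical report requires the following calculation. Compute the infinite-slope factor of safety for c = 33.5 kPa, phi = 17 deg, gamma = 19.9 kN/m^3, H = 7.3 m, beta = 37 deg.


Result: 0.886

Derivation:
Using Fs = c / (gamma*H*sin(beta)*cos(beta)) + tan(phi)/tan(beta)
Cohesion contribution = 33.5 / (19.9*7.3*sin(37)*cos(37))
Cohesion contribution = 0.479797
Friction contribution = tan(17)/tan(37) = 0.405718
Fs = 0.479797 + 0.405718
Fs = 0.886


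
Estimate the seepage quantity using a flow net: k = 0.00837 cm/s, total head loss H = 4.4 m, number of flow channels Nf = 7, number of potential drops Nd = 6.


Convert k to m/s for unit consistency with H:
k = 0.00837 cm/s = 0.00837 / 100 m/s = 8.37e-05 m/s
Using q = k * H * Nf / Nd
Nf / Nd = 7 / 6 = 1.1667
q = 8.37e-05 * 4.4 * 1.1667
q = 0.0004297 m^3/s per m


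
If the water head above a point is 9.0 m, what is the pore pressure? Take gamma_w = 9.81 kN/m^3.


Using u = gamma_w * h_w
u = 9.81 * 9.0
u = 88.29 kPa


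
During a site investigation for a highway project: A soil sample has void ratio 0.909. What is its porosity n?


Result: 0.4762

Derivation:
Using the relation n = e / (1 + e)
n = 0.909 / (1 + 0.909)
n = 0.909 / 1.909
n = 0.4762


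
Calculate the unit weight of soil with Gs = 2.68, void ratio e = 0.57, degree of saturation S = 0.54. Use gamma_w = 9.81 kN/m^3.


Using gamma = gamma_w * (Gs + S*e) / (1 + e)
Numerator: Gs + S*e = 2.68 + 0.54*0.57 = 2.9878
Denominator: 1 + e = 1 + 0.57 = 1.57
gamma = 9.81 * 2.9878 / 1.57
gamma = 18.669 kN/m^3


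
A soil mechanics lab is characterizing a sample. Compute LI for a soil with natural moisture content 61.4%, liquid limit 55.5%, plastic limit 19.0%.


Result: 1.162

Derivation:
First compute the plasticity index:
PI = LL - PL = 55.5 - 19.0 = 36.5
Then compute the liquidity index:
LI = (w - PL) / PI
LI = (61.4 - 19.0) / 36.5
LI = 1.162


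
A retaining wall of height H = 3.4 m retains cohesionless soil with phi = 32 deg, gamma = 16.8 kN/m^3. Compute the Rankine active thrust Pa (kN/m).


Result: 29.84 kN/m

Derivation:
Compute active earth pressure coefficient:
Ka = tan^2(45 - phi/2) = tan^2(29.0) = 0.307259
Compute active force:
Pa = 0.5 * Ka * gamma * H^2
Pa = 0.5 * 0.307259 * 16.8 * 3.4^2
Pa = 29.84 kN/m


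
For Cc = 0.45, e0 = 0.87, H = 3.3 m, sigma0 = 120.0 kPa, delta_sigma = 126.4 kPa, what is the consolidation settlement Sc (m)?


Using Sc = Cc * H / (1 + e0) * log10((sigma0 + delta_sigma) / sigma0)
Stress ratio = (120.0 + 126.4) / 120.0 = 2.05333
log10(2.05333) = 0.312459
Cc * H / (1 + e0) = 0.45 * 3.3 / (1 + 0.87) = 0.794118
Sc = 0.794118 * 0.312459
Sc = 0.2481 m


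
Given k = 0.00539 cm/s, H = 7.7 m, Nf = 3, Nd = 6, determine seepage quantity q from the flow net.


Convert k to m/s for unit consistency with H:
k = 0.00539 cm/s = 0.00539 / 100 m/s = 5.39e-05 m/s
Using q = k * H * Nf / Nd
Nf / Nd = 3 / 6 = 0.5
q = 5.39e-05 * 7.7 * 0.5
q = 0.0002075 m^3/s per m


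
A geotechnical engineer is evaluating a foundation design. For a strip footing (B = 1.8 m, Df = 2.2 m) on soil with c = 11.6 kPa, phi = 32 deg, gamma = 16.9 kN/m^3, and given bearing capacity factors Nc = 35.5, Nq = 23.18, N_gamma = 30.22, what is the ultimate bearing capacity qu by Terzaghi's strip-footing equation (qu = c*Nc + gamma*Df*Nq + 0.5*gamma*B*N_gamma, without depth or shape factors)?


Compute qu = c*Nc + gamma*Df*Nq + 0.5*gamma*B*N_gamma
Term 1: 11.6 * 35.5 = 411.8
Term 2: 16.9 * 2.2 * 23.18 = 861.8324
Term 3: 0.5 * 16.9 * 1.8 * 30.22 = 459.6462
qu = 411.8 + 861.8324 + 459.6462
qu = 1733.28 kPa


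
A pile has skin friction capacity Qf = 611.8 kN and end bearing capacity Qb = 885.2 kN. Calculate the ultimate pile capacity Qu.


Using Qu = Qf + Qb
Qu = 611.8 + 885.2
Qu = 1497.0 kN


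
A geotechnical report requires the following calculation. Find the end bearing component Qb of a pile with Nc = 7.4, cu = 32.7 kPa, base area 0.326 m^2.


Result: 78.89 kN

Derivation:
Using Qb = Nc * cu * Ab
Qb = 7.4 * 32.7 * 0.326
Qb = 78.89 kN


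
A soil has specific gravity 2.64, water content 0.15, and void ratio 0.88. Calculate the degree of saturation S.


Using S = Gs * w / e
S = 2.64 * 0.15 / 0.88
S = 0.45


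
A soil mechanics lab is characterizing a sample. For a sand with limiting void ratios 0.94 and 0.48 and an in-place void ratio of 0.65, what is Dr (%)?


Result: 63.04 %

Derivation:
Using Dr = (e_max - e) / (e_max - e_min) * 100
e_max - e = 0.94 - 0.65 = 0.29
e_max - e_min = 0.94 - 0.48 = 0.46
Dr = 0.29 / 0.46 * 100
Dr = 63.04 %


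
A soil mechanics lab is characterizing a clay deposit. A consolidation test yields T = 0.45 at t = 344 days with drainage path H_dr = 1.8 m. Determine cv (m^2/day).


Result: 0.00424 m^2/day

Derivation:
Using cv = T * H_dr^2 / t
H_dr^2 = 1.8^2 = 3.24
cv = 0.45 * 3.24 / 344
cv = 0.00424 m^2/day


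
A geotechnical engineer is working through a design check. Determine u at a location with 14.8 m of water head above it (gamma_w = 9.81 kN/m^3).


Using u = gamma_w * h_w
u = 9.81 * 14.8
u = 145.19 kPa


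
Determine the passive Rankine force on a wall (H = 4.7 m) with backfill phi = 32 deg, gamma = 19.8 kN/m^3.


Compute passive earth pressure coefficient:
Kp = tan^2(45 + phi/2) = tan^2(61.0) = 3.254588
Compute passive force:
Pp = 0.5 * Kp * gamma * H^2
Pp = 0.5 * 3.254588 * 19.8 * 4.7^2
Pp = 711.75 kN/m


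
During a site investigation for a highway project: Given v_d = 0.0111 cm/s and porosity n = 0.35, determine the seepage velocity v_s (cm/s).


Using v_s = v_d / n
v_s = 0.0111 / 0.35
v_s = 0.03171 cm/s


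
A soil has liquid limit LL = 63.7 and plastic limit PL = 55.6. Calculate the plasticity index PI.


Using PI = LL - PL
PI = 63.7 - 55.6
PI = 8.1


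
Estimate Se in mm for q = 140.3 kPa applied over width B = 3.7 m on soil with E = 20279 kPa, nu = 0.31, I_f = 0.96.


Using Se = q * B * (1 - nu^2) * I_f / E
1 - nu^2 = 1 - 0.31^2 = 0.9039
Se = 140.3 * 3.7 * 0.9039 * 0.96 / 20279
Se = 0.022213 m
Convert to mm: Se = 0.022213 * 1000 = 22.213 mm


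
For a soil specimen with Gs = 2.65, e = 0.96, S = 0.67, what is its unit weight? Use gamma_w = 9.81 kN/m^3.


Using gamma = gamma_w * (Gs + S*e) / (1 + e)
Numerator: Gs + S*e = 2.65 + 0.67*0.96 = 3.2932
Denominator: 1 + e = 1 + 0.96 = 1.96
gamma = 9.81 * 3.2932 / 1.96
gamma = 16.483 kN/m^3


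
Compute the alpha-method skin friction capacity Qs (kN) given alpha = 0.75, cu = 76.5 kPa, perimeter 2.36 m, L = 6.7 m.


Using Qs = alpha * cu * perimeter * L
Qs = 0.75 * 76.5 * 2.36 * 6.7
Qs = 907.21 kN


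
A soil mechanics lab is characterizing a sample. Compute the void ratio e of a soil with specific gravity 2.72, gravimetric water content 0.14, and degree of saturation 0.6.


Result: 0.6347

Derivation:
Using the relation e = Gs * w / S
e = 2.72 * 0.14 / 0.6
e = 0.6347


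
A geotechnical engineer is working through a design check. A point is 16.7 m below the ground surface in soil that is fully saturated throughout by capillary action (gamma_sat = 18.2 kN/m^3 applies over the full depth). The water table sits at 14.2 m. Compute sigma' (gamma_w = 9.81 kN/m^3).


Total stress = gamma_sat * depth
sigma = 18.2 * 16.7 = 303.94 kPa
Pore water pressure u = gamma_w * (depth - d_wt)
u = 9.81 * (16.7 - 14.2) = 24.525 kPa
Effective stress = sigma - u
sigma' = 303.94 - 24.525 = 279.42 kPa


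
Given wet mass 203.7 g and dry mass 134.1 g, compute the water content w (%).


Using w = (m_wet - m_dry) / m_dry * 100
m_wet - m_dry = 203.7 - 134.1 = 69.6 g
w = 69.6 / 134.1 * 100
w = 51.9 %


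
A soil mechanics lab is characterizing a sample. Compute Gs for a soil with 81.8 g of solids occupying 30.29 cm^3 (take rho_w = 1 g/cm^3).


Using Gs = m_s / (V_s * rho_w)
Since rho_w = 1 g/cm^3:
Gs = 81.8 / 30.29
Gs = 2.701


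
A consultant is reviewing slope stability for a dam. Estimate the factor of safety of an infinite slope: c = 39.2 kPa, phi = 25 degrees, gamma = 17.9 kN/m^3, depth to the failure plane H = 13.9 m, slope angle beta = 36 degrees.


Result: 0.973

Derivation:
Using Fs = c / (gamma*H*sin(beta)*cos(beta)) + tan(phi)/tan(beta)
Cohesion contribution = 39.2 / (17.9*13.9*sin(36)*cos(36))
Cohesion contribution = 0.331316
Friction contribution = tan(25)/tan(36) = 0.641817
Fs = 0.331316 + 0.641817
Fs = 0.973


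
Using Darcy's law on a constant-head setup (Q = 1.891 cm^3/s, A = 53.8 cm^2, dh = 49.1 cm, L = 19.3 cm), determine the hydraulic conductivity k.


Compute hydraulic gradient:
i = dh / L = 49.1 / 19.3 = 2.54404
Then apply Darcy's law:
k = Q / (A * i)
k = 1.891 / (53.8 * 2.54404)
k = 1.891 / 136.869
k = 0.013816 cm/s


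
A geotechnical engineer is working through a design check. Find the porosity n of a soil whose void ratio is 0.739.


Using the relation n = e / (1 + e)
n = 0.739 / (1 + 0.739)
n = 0.739 / 1.739
n = 0.425


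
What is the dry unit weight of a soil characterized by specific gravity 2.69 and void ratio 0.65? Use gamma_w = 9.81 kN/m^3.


Result: 15.993 kN/m^3

Derivation:
Using gamma_d = Gs * gamma_w / (1 + e)
gamma_d = 2.69 * 9.81 / (1 + 0.65)
gamma_d = 2.69 * 9.81 / 1.65
gamma_d = 15.993 kN/m^3


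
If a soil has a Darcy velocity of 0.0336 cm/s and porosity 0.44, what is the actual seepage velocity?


Using v_s = v_d / n
v_s = 0.0336 / 0.44
v_s = 0.07636 cm/s


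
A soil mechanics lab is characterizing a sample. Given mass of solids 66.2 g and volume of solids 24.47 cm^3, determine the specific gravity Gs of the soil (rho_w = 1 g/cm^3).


Using Gs = m_s / (V_s * rho_w)
Since rho_w = 1 g/cm^3:
Gs = 66.2 / 24.47
Gs = 2.705


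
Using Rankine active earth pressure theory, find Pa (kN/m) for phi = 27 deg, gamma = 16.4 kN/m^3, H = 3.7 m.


Compute active earth pressure coefficient:
Ka = tan^2(45 - phi/2) = tan^2(31.5) = 0.375525
Compute active force:
Pa = 0.5 * Ka * gamma * H^2
Pa = 0.5 * 0.375525 * 16.4 * 3.7^2
Pa = 42.16 kN/m


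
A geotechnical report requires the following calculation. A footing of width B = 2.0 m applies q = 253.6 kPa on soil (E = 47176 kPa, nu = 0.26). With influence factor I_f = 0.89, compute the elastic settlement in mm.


Using Se = q * B * (1 - nu^2) * I_f / E
1 - nu^2 = 1 - 0.26^2 = 0.9324
Se = 253.6 * 2.0 * 0.9324 * 0.89 / 47176
Se = 0.008922 m
Convert to mm: Se = 0.008922 * 1000 = 8.922 mm


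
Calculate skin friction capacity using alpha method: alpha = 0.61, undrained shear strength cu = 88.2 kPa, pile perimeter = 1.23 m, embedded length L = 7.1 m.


Using Qs = alpha * cu * perimeter * L
Qs = 0.61 * 88.2 * 1.23 * 7.1
Qs = 469.85 kN


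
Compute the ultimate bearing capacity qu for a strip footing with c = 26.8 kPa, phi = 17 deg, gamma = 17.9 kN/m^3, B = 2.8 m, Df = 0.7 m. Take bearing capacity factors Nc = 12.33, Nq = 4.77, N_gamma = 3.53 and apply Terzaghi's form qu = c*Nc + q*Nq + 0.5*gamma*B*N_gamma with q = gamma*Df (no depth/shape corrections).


Compute qu = c*Nc + gamma*Df*Nq + 0.5*gamma*B*N_gamma
Term 1: 26.8 * 12.33 = 330.444
Term 2: 17.9 * 0.7 * 4.77 = 59.7681
Term 3: 0.5 * 17.9 * 2.8 * 3.53 = 88.4618
qu = 330.444 + 59.7681 + 88.4618
qu = 478.67 kPa


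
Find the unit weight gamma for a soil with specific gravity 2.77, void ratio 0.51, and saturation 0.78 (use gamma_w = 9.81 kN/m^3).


Using gamma = gamma_w * (Gs + S*e) / (1 + e)
Numerator: Gs + S*e = 2.77 + 0.78*0.51 = 3.1678
Denominator: 1 + e = 1 + 0.51 = 1.51
gamma = 9.81 * 3.1678 / 1.51
gamma = 20.58 kN/m^3


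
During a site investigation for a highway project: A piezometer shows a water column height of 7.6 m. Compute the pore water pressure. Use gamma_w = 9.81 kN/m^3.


Using u = gamma_w * h_w
u = 9.81 * 7.6
u = 74.56 kPa


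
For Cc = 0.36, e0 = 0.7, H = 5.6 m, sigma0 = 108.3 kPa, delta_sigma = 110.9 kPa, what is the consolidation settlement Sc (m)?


Using Sc = Cc * H / (1 + e0) * log10((sigma0 + delta_sigma) / sigma0)
Stress ratio = (108.3 + 110.9) / 108.3 = 2.02401
log10(2.02401) = 0.306212
Cc * H / (1 + e0) = 0.36 * 5.6 / (1 + 0.7) = 1.18588
Sc = 1.18588 * 0.306212
Sc = 0.3631 m


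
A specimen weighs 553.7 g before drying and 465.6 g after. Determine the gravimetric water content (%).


Result: 18.92 %

Derivation:
Using w = (m_wet - m_dry) / m_dry * 100
m_wet - m_dry = 553.7 - 465.6 = 88.1 g
w = 88.1 / 465.6 * 100
w = 18.92 %


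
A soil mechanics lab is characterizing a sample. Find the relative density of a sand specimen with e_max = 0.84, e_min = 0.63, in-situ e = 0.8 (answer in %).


Using Dr = (e_max - e) / (e_max - e_min) * 100
e_max - e = 0.84 - 0.8 = 0.04
e_max - e_min = 0.84 - 0.63 = 0.21
Dr = 0.04 / 0.21 * 100
Dr = 19.05 %


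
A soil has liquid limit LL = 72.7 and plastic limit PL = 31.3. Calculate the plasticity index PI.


Using PI = LL - PL
PI = 72.7 - 31.3
PI = 41.4


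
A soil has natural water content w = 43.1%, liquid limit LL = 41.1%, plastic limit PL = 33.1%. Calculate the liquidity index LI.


Result: 1.25

Derivation:
First compute the plasticity index:
PI = LL - PL = 41.1 - 33.1 = 8.0
Then compute the liquidity index:
LI = (w - PL) / PI
LI = (43.1 - 33.1) / 8.0
LI = 1.25


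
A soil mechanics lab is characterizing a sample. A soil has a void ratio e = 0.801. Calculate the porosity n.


Result: 0.4448

Derivation:
Using the relation n = e / (1 + e)
n = 0.801 / (1 + 0.801)
n = 0.801 / 1.801
n = 0.4448


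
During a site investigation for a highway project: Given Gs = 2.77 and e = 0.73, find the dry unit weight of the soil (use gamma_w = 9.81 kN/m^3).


Using gamma_d = Gs * gamma_w / (1 + e)
gamma_d = 2.77 * 9.81 / (1 + 0.73)
gamma_d = 2.77 * 9.81 / 1.73
gamma_d = 15.707 kN/m^3


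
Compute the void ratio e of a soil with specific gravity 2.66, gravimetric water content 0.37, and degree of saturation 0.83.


Using the relation e = Gs * w / S
e = 2.66 * 0.37 / 0.83
e = 1.1858


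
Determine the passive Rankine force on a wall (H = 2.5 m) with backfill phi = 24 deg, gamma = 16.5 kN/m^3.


Result: 122.26 kN/m

Derivation:
Compute passive earth pressure coefficient:
Kp = tan^2(45 + phi/2) = tan^2(57.0) = 2.371184
Compute passive force:
Pp = 0.5 * Kp * gamma * H^2
Pp = 0.5 * 2.371184 * 16.5 * 2.5^2
Pp = 122.26 kN/m


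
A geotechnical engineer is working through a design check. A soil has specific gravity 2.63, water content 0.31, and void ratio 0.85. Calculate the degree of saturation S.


Using S = Gs * w / e
S = 2.63 * 0.31 / 0.85
S = 0.9592


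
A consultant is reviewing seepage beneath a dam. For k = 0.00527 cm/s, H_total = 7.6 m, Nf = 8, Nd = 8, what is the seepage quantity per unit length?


Result: 0.0004005 m^3/s per m

Derivation:
Convert k to m/s for unit consistency with H:
k = 0.00527 cm/s = 0.00527 / 100 m/s = 5.27e-05 m/s
Using q = k * H * Nf / Nd
Nf / Nd = 8 / 8 = 1.0
q = 5.27e-05 * 7.6 * 1.0
q = 0.0004005 m^3/s per m


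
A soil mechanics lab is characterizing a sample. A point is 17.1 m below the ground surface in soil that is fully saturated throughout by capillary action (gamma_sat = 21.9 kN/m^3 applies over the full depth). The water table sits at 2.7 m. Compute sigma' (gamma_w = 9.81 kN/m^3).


Total stress = gamma_sat * depth
sigma = 21.9 * 17.1 = 374.49 kPa
Pore water pressure u = gamma_w * (depth - d_wt)
u = 9.81 * (17.1 - 2.7) = 141.264 kPa
Effective stress = sigma - u
sigma' = 374.49 - 141.264 = 233.23 kPa


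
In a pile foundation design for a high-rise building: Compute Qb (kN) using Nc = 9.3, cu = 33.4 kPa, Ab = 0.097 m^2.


Using Qb = Nc * cu * Ab
Qb = 9.3 * 33.4 * 0.097
Qb = 30.13 kN


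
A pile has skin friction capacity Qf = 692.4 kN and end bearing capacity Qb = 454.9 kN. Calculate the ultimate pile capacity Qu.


Using Qu = Qf + Qb
Qu = 692.4 + 454.9
Qu = 1147.3 kN
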